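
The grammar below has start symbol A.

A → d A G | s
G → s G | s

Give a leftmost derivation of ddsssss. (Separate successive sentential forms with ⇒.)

A ⇒ dAG ⇒ ddAGG ⇒ ddsGG ⇒ ddssG ⇒ ddsssG ⇒ ddssssG ⇒ ddsssss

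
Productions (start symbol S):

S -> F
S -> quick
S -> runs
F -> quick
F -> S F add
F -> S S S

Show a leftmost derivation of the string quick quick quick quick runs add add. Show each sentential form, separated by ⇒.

S ⇒ F ⇒ S F add ⇒ F F add ⇒ quick F add ⇒ quick S F add add ⇒ quick quick F add add ⇒ quick quick S S S add add ⇒ quick quick quick S S add add ⇒ quick quick quick quick S add add ⇒ quick quick quick quick runs add add

S ⇒ F   [S -> F]
F ⇒ S F add   [F -> S F add]
S F add ⇒ F F add   [S -> F]
F F add ⇒ quick F add   [F -> quick]
quick F add ⇒ quick S F add add   [F -> S F add]
quick S F add add ⇒ quick quick F add add   [S -> quick]
quick quick F add add ⇒ quick quick S S S add add   [F -> S S S]
quick quick S S S add add ⇒ quick quick quick S S add add   [S -> quick]
quick quick quick S S add add ⇒ quick quick quick quick S add add   [S -> quick]
quick quick quick quick S add add ⇒ quick quick quick quick runs add add   [S -> runs]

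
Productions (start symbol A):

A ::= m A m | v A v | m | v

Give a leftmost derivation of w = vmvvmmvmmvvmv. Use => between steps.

A=>vAv=>vmAmv=>vmvAvmv=>vmvvAvvmv=>vmvvmAmvvmv=>vmvvmmAmmvvmv=>vmvvmmvmmvvmv

A => vAv   [A ::= v A v]
vAv => vmAmv   [A ::= m A m]
vmAmv => vmvAvmv   [A ::= v A v]
vmvAvmv => vmvvAvvmv   [A ::= v A v]
vmvvAvvmv => vmvvmAmvvmv   [A ::= m A m]
vmvvmAmvvmv => vmvvmmAmmvvmv   [A ::= m A m]
vmvvmmAmmvvmv => vmvvmmvmmvvmv   [A ::= v]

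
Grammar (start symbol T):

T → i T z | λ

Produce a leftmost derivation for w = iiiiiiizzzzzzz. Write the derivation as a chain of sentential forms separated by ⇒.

T ⇒ iTz ⇒ iiTzz ⇒ iiiTzzz ⇒ iiiiTzzzz ⇒ iiiiiTzzzzz ⇒ iiiiiiTzzzzzz ⇒ iiiiiiiTzzzzzzz ⇒ iiiiiiizzzzzzz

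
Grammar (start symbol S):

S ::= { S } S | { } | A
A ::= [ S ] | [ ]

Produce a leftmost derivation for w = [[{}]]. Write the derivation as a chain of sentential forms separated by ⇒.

S⇒A⇒[S]⇒[A]⇒[[S]]⇒[[{}]]

S ⇒ A   [S ::= A]
A ⇒ [S]   [A ::= [ S ]]
[S] ⇒ [A]   [S ::= A]
[A] ⇒ [[S]]   [A ::= [ S ]]
[[S]] ⇒ [[{}]]   [S ::= { }]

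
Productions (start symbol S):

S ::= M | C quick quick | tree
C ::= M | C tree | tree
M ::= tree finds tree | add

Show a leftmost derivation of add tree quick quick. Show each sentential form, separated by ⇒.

S ⇒ C quick quick ⇒ C tree quick quick ⇒ M tree quick quick ⇒ add tree quick quick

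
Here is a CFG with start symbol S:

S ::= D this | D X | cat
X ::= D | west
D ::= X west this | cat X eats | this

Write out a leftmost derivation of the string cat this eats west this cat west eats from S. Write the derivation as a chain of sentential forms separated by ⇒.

S ⇒ D X ⇒ X west this X ⇒ D west this X ⇒ cat X eats west this X ⇒ cat D eats west this X ⇒ cat this eats west this X ⇒ cat this eats west this D ⇒ cat this eats west this cat X eats ⇒ cat this eats west this cat west eats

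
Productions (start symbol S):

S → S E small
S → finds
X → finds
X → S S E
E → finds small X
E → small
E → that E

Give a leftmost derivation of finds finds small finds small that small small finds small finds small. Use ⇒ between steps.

S ⇒ S E small ⇒ S E small E small ⇒ S E small E small E small ⇒ finds E small E small E small ⇒ finds finds small X small E small E small ⇒ finds finds small finds small E small E small ⇒ finds finds small finds small that E small E small ⇒ finds finds small finds small that small small E small ⇒ finds finds small finds small that small small finds small X small ⇒ finds finds small finds small that small small finds small finds small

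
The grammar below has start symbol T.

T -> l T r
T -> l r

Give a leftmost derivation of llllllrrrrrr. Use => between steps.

T => lTr   [T -> l T r]
lTr => llTrr   [T -> l T r]
llTrr => lllTrrr   [T -> l T r]
lllTrrr => llllTrrrr   [T -> l T r]
llllTrrrr => lllllTrrrrr   [T -> l T r]
lllllTrrrrr => llllllrrrrrr   [T -> l r]

T => lTr => llTrr => lllTrrr => llllTrrrr => lllllTrrrrr => llllllrrrrrr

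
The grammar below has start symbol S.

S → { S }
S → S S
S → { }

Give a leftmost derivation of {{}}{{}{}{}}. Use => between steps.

S => SS   [S → S S]
SS => {S}S   [S → { S }]
{S}S => {{}}S   [S → { }]
{{}}S => {{}}{S}   [S → { S }]
{{}}{S} => {{}}{SS}   [S → S S]
{{}}{SS} => {{}}{SSS}   [S → S S]
{{}}{SSS} => {{}}{{}SS}   [S → { }]
{{}}{{}SS} => {{}}{{}{}S}   [S → { }]
{{}}{{}{}S} => {{}}{{}{}{}}   [S → { }]

S=>SS=>{S}S=>{{}}S=>{{}}{S}=>{{}}{SS}=>{{}}{SSS}=>{{}}{{}SS}=>{{}}{{}{}S}=>{{}}{{}{}{}}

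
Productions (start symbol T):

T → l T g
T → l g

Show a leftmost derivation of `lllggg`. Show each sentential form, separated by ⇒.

T ⇒ lTg ⇒ llTgg ⇒ lllggg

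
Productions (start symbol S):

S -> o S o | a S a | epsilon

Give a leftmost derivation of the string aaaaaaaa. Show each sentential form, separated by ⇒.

S ⇒ aSa   [S -> a S a]
aSa ⇒ aaSaa   [S -> a S a]
aaSaa ⇒ aaaSaaa   [S -> a S a]
aaaSaaa ⇒ aaaaSaaaa   [S -> a S a]
aaaaSaaaa ⇒ aaaaaaaa   [S -> epsilon]

S ⇒ aSa ⇒ aaSaa ⇒ aaaSaaa ⇒ aaaaSaaaa ⇒ aaaaaaaa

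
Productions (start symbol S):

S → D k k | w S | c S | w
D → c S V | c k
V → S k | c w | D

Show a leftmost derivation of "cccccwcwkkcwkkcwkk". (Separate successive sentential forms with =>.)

S => cS   [S → c S]
cS => cDkk   [S → D k k]
cDkk => ccSVkk   [D → c S V]
ccSVkk => ccDkkVkk   [S → D k k]
ccDkkVkk => cccSVkkVkk   [D → c S V]
cccSVkkVkk => ccccSVkkVkk   [S → c S]
ccccSVkkVkk => ccccDkkVkkVkk   [S → D k k]
ccccDkkVkkVkk => cccccSVkkVkkVkk   [D → c S V]
cccccSVkkVkkVkk => cccccwVkkVkkVkk   [S → w]
cccccwVkkVkkVkk => cccccwcwkkVkkVkk   [V → c w]
cccccwcwkkVkkVkk => cccccwcwkkcwkkVkk   [V → c w]
cccccwcwkkcwkkVkk => cccccwcwkkcwkkcwkk   [V → c w]

S=>cS=>cDkk=>ccSVkk=>ccDkkVkk=>cccSVkkVkk=>ccccSVkkVkk=>ccccDkkVkkVkk=>cccccSVkkVkkVkk=>cccccwVkkVkkVkk=>cccccwcwkkVkkVkk=>cccccwcwkkcwkkVkk=>cccccwcwkkcwkkcwkk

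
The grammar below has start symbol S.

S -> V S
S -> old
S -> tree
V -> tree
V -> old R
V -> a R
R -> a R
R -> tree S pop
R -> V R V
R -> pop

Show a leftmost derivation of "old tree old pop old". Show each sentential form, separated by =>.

S => V S => old R S => old tree S pop S => old tree old pop S => old tree old pop old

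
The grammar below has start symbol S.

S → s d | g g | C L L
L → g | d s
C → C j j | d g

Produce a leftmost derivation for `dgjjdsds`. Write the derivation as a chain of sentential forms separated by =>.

S => CLL => CjjLL => dgjjLL => dgjjdsL => dgjjdsds

S => CLL   [S → C L L]
CLL => CjjLL   [C → C j j]
CjjLL => dgjjLL   [C → d g]
dgjjLL => dgjjdsL   [L → d s]
dgjjdsL => dgjjdsds   [L → d s]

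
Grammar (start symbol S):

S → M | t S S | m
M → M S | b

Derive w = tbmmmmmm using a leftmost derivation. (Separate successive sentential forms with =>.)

S => tSS => tMS => tMSS => tMSSS => tMSSSS => tMSSSSS => tMSSSSSS => tbSSSSSS => tbmSSSSS => tbmmSSSS => tbmmmSSS => tbmmmmSS => tbmmmmmS => tbmmmmmm

S => tSS   [S → t S S]
tSS => tMS   [S → M]
tMS => tMSS   [M → M S]
tMSS => tMSSS   [M → M S]
tMSSS => tMSSSS   [M → M S]
tMSSSS => tMSSSSS   [M → M S]
tMSSSSS => tMSSSSSS   [M → M S]
tMSSSSSS => tbSSSSSS   [M → b]
tbSSSSSS => tbmSSSSS   [S → m]
tbmSSSSS => tbmmSSSS   [S → m]
tbmmSSSS => tbmmmSSS   [S → m]
tbmmmSSS => tbmmmmSS   [S → m]
tbmmmmSS => tbmmmmmS   [S → m]
tbmmmmmS => tbmmmmmm   [S → m]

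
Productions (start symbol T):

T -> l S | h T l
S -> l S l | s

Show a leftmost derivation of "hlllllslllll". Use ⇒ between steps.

T⇒hTl⇒hlSl⇒hllSll⇒hlllSlll⇒hllllSllll⇒hlllllSlllll⇒hlllllslllll

T ⇒ hTl   [T -> h T l]
hTl ⇒ hlSl   [T -> l S]
hlSl ⇒ hllSll   [S -> l S l]
hllSll ⇒ hlllSlll   [S -> l S l]
hlllSlll ⇒ hllllSllll   [S -> l S l]
hllllSllll ⇒ hlllllSlllll   [S -> l S l]
hlllllSlllll ⇒ hlllllslllll   [S -> s]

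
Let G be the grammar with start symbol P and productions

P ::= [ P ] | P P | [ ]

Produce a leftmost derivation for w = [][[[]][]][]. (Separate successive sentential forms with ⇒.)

P⇒PP⇒[]P⇒[]PP⇒[][P]P⇒[][PP]P⇒[][[P]P]P⇒[][[[]]P]P⇒[][[[]][]]P⇒[][[[]][]][]

P ⇒ PP   [P ::= P P]
PP ⇒ []P   [P ::= [ ]]
[]P ⇒ []PP   [P ::= P P]
[]PP ⇒ [][P]P   [P ::= [ P ]]
[][P]P ⇒ [][PP]P   [P ::= P P]
[][PP]P ⇒ [][[P]P]P   [P ::= [ P ]]
[][[P]P]P ⇒ [][[[]]P]P   [P ::= [ ]]
[][[[]]P]P ⇒ [][[[]][]]P   [P ::= [ ]]
[][[[]][]]P ⇒ [][[[]][]][]   [P ::= [ ]]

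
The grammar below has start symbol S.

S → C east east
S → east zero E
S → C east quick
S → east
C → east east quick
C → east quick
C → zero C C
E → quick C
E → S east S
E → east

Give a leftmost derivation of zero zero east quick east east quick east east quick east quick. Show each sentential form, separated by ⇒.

S ⇒ C east quick   [S → C east quick]
C east quick ⇒ zero C C east quick   [C → zero C C]
zero C C east quick ⇒ zero zero C C C east quick   [C → zero C C]
zero zero C C C east quick ⇒ zero zero east quick C C east quick   [C → east quick]
zero zero east quick C C east quick ⇒ zero zero east quick east east quick C east quick   [C → east east quick]
zero zero east quick east east quick C east quick ⇒ zero zero east quick east east quick east east quick east quick   [C → east east quick]

S ⇒ C east quick ⇒ zero C C east quick ⇒ zero zero C C C east quick ⇒ zero zero east quick C C east quick ⇒ zero zero east quick east east quick C east quick ⇒ zero zero east quick east east quick east east quick east quick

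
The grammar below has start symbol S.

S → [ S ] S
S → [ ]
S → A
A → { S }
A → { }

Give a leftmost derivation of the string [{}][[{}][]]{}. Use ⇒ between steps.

S ⇒ [S]S ⇒ [A]S ⇒ [{}]S ⇒ [{}][S]S ⇒ [{}][[S]S]S ⇒ [{}][[A]S]S ⇒ [{}][[{}]S]S ⇒ [{}][[{}][]]S ⇒ [{}][[{}][]]A ⇒ [{}][[{}][]]{}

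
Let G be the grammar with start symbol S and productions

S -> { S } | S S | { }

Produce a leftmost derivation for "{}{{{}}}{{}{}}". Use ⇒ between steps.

S ⇒ SS   [S -> S S]
SS ⇒ {}S   [S -> { }]
{}S ⇒ {}SS   [S -> S S]
{}SS ⇒ {}{S}S   [S -> { S }]
{}{S}S ⇒ {}{{S}}S   [S -> { S }]
{}{{S}}S ⇒ {}{{{}}}S   [S -> { }]
{}{{{}}}S ⇒ {}{{{}}}{S}   [S -> { S }]
{}{{{}}}{S} ⇒ {}{{{}}}{SS}   [S -> S S]
{}{{{}}}{SS} ⇒ {}{{{}}}{{}S}   [S -> { }]
{}{{{}}}{{}S} ⇒ {}{{{}}}{{}{}}   [S -> { }]

S ⇒ SS ⇒ {}S ⇒ {}SS ⇒ {}{S}S ⇒ {}{{S}}S ⇒ {}{{{}}}S ⇒ {}{{{}}}{S} ⇒ {}{{{}}}{SS} ⇒ {}{{{}}}{{}S} ⇒ {}{{{}}}{{}{}}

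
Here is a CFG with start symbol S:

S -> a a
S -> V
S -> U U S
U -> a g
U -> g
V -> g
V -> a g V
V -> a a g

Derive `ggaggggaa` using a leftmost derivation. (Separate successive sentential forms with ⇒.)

S ⇒ UUS ⇒ gUS ⇒ ggS ⇒ ggUUS ⇒ ggagUS ⇒ ggaggS ⇒ ggaggUUS ⇒ ggagggUS ⇒ ggaggggS ⇒ ggaggggaa

S ⇒ UUS   [S -> U U S]
UUS ⇒ gUS   [U -> g]
gUS ⇒ ggS   [U -> g]
ggS ⇒ ggUUS   [S -> U U S]
ggUUS ⇒ ggagUS   [U -> a g]
ggagUS ⇒ ggaggS   [U -> g]
ggaggS ⇒ ggaggUUS   [S -> U U S]
ggaggUUS ⇒ ggagggUS   [U -> g]
ggagggUS ⇒ ggaggggS   [U -> g]
ggaggggS ⇒ ggaggggaa   [S -> a a]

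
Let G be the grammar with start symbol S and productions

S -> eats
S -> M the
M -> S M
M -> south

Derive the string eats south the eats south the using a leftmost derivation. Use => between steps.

S => M the => S M the => M the M the => S M the M the => eats M the M the => eats south the M the => eats south the S M the => eats south the eats M the => eats south the eats south the

S => M the   [S -> M the]
M the => S M the   [M -> S M]
S M the => M the M the   [S -> M the]
M the M the => S M the M the   [M -> S M]
S M the M the => eats M the M the   [S -> eats]
eats M the M the => eats south the M the   [M -> south]
eats south the M the => eats south the S M the   [M -> S M]
eats south the S M the => eats south the eats M the   [S -> eats]
eats south the eats M the => eats south the eats south the   [M -> south]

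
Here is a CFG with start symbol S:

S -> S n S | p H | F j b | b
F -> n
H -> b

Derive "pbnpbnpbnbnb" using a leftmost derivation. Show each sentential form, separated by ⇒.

S ⇒ SnS ⇒ pHnS ⇒ pbnS ⇒ pbnSnS ⇒ pbnSnSnS ⇒ pbnpHnSnS ⇒ pbnpbnSnS ⇒ pbnpbnpHnS ⇒ pbnpbnpbnS ⇒ pbnpbnpbnSnS ⇒ pbnpbnpbnbnS ⇒ pbnpbnpbnbnb

S ⇒ SnS   [S -> S n S]
SnS ⇒ pHnS   [S -> p H]
pHnS ⇒ pbnS   [H -> b]
pbnS ⇒ pbnSnS   [S -> S n S]
pbnSnS ⇒ pbnSnSnS   [S -> S n S]
pbnSnSnS ⇒ pbnpHnSnS   [S -> p H]
pbnpHnSnS ⇒ pbnpbnSnS   [H -> b]
pbnpbnSnS ⇒ pbnpbnpHnS   [S -> p H]
pbnpbnpHnS ⇒ pbnpbnpbnS   [H -> b]
pbnpbnpbnS ⇒ pbnpbnpbnSnS   [S -> S n S]
pbnpbnpbnSnS ⇒ pbnpbnpbnbnS   [S -> b]
pbnpbnpbnbnS ⇒ pbnpbnpbnbnb   [S -> b]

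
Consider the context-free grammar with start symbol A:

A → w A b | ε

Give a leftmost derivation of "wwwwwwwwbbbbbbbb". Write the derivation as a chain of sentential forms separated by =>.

A => wAb => wwAbb => wwwAbbb => wwwwAbbbb => wwwwwAbbbbb => wwwwwwAbbbbbb => wwwwwwwAbbbbbbb => wwwwwwwwAbbbbbbbb => wwwwwwwwbbbbbbbb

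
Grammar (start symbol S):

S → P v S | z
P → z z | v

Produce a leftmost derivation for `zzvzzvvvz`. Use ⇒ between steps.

S ⇒ PvS   [S → P v S]
PvS ⇒ zzvS   [P → z z]
zzvS ⇒ zzvPvS   [S → P v S]
zzvPvS ⇒ zzvzzvS   [P → z z]
zzvzzvS ⇒ zzvzzvPvS   [S → P v S]
zzvzzvPvS ⇒ zzvzzvvvS   [P → v]
zzvzzvvvS ⇒ zzvzzvvvz   [S → z]

S ⇒ PvS ⇒ zzvS ⇒ zzvPvS ⇒ zzvzzvS ⇒ zzvzzvPvS ⇒ zzvzzvvvS ⇒ zzvzzvvvz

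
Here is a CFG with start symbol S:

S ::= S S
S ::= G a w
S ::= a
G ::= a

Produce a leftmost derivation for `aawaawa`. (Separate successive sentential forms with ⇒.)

S ⇒ SS ⇒ GawS ⇒ aawS ⇒ aawSS ⇒ aawGawS ⇒ aawaawS ⇒ aawaawa

S ⇒ SS   [S ::= S S]
SS ⇒ GawS   [S ::= G a w]
GawS ⇒ aawS   [G ::= a]
aawS ⇒ aawSS   [S ::= S S]
aawSS ⇒ aawGawS   [S ::= G a w]
aawGawS ⇒ aawaawS   [G ::= a]
aawaawS ⇒ aawaawa   [S ::= a]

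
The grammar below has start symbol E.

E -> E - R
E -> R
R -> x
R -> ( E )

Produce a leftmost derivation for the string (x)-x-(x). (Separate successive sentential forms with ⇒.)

E ⇒ E-R ⇒ E-R-R ⇒ R-R-R ⇒ (E)-R-R ⇒ (R)-R-R ⇒ (x)-R-R ⇒ (x)-x-R ⇒ (x)-x-(E) ⇒ (x)-x-(R) ⇒ (x)-x-(x)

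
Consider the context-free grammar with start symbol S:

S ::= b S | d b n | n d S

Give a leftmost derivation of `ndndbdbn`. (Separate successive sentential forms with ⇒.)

S ⇒ ndS ⇒ ndndS ⇒ ndndbS ⇒ ndndbdbn

S ⇒ ndS   [S ::= n d S]
ndS ⇒ ndndS   [S ::= n d S]
ndndS ⇒ ndndbS   [S ::= b S]
ndndbS ⇒ ndndbdbn   [S ::= d b n]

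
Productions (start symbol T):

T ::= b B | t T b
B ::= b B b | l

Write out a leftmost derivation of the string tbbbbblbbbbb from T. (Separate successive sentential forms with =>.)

T=>tTb=>tbBb=>tbbBbb=>tbbbBbbb=>tbbbbBbbbb=>tbbbbbBbbbbb=>tbbbbblbbbbb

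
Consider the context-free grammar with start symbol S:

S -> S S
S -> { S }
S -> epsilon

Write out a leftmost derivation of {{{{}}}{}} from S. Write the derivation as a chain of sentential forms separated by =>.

S=>{S}=>{SS}=>{SSS}=>{{S}SS}=>{{SS}SS}=>{{{S}S}SS}=>{{{{S}}S}SS}=>{{{{}}S}SS}=>{{{{}}}SS}=>{{{{}}}{S}S}=>{{{{}}}{}S}=>{{{{}}}{}}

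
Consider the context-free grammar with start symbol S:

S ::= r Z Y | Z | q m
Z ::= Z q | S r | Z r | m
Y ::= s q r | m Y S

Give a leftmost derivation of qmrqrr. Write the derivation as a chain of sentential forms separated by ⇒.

S⇒Z⇒Zr⇒Zrr⇒Zqrr⇒Srqrr⇒qmrqrr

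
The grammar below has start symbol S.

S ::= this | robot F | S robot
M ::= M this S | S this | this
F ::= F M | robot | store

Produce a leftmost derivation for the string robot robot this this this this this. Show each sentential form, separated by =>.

S => robot F => robot F M => robot F M M => robot F M M M => robot F M M M M => robot F M M M M M => robot robot M M M M M => robot robot this M M M M => robot robot this this M M M => robot robot this this this M M => robot robot this this this this M => robot robot this this this this this

S => robot F   [S ::= robot F]
robot F => robot F M   [F ::= F M]
robot F M => robot F M M   [F ::= F M]
robot F M M => robot F M M M   [F ::= F M]
robot F M M M => robot F M M M M   [F ::= F M]
robot F M M M M => robot F M M M M M   [F ::= F M]
robot F M M M M M => robot robot M M M M M   [F ::= robot]
robot robot M M M M M => robot robot this M M M M   [M ::= this]
robot robot this M M M M => robot robot this this M M M   [M ::= this]
robot robot this this M M M => robot robot this this this M M   [M ::= this]
robot robot this this this M M => robot robot this this this this M   [M ::= this]
robot robot this this this this M => robot robot this this this this this   [M ::= this]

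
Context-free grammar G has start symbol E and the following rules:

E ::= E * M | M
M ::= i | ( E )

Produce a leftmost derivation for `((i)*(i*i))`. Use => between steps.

E => M => (E) => (E*M) => (M*M) => ((E)*M) => ((M)*M) => ((i)*M) => ((i)*(E)) => ((i)*(E*M)) => ((i)*(M*M)) => ((i)*(i*M)) => ((i)*(i*i))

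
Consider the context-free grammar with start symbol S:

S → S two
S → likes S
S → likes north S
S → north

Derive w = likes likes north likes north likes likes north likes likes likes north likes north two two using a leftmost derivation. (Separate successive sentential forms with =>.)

S => likes S => likes likes north S => likes likes north S two => likes likes north likes north S two => likes likes north likes north S two two => likes likes north likes north likes S two two => likes likes north likes north likes likes north S two two => likes likes north likes north likes likes north likes S two two => likes likes north likes north likes likes north likes likes S two two => likes likes north likes north likes likes north likes likes likes north S two two => likes likes north likes north likes likes north likes likes likes north likes S two two => likes likes north likes north likes likes north likes likes likes north likes north two two

S => likes S   [S → likes S]
likes S => likes likes north S   [S → likes north S]
likes likes north S => likes likes north S two   [S → S two]
likes likes north S two => likes likes north likes north S two   [S → likes north S]
likes likes north likes north S two => likes likes north likes north S two two   [S → S two]
likes likes north likes north S two two => likes likes north likes north likes S two two   [S → likes S]
likes likes north likes north likes S two two => likes likes north likes north likes likes north S two two   [S → likes north S]
likes likes north likes north likes likes north S two two => likes likes north likes north likes likes north likes S two two   [S → likes S]
likes likes north likes north likes likes north likes S two two => likes likes north likes north likes likes north likes likes S two two   [S → likes S]
likes likes north likes north likes likes north likes likes S two two => likes likes north likes north likes likes north likes likes likes north S two two   [S → likes north S]
likes likes north likes north likes likes north likes likes likes north S two two => likes likes north likes north likes likes north likes likes likes north likes S two two   [S → likes S]
likes likes north likes north likes likes north likes likes likes north likes S two two => likes likes north likes north likes likes north likes likes likes north likes north two two   [S → north]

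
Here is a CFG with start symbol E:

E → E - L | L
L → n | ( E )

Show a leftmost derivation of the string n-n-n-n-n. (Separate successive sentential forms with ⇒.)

E ⇒ E-L   [E → E - L]
E-L ⇒ E-L-L   [E → E - L]
E-L-L ⇒ E-L-L-L   [E → E - L]
E-L-L-L ⇒ E-L-L-L-L   [E → E - L]
E-L-L-L-L ⇒ L-L-L-L-L   [E → L]
L-L-L-L-L ⇒ n-L-L-L-L   [L → n]
n-L-L-L-L ⇒ n-n-L-L-L   [L → n]
n-n-L-L-L ⇒ n-n-n-L-L   [L → n]
n-n-n-L-L ⇒ n-n-n-n-L   [L → n]
n-n-n-n-L ⇒ n-n-n-n-n   [L → n]

E⇒E-L⇒E-L-L⇒E-L-L-L⇒E-L-L-L-L⇒L-L-L-L-L⇒n-L-L-L-L⇒n-n-L-L-L⇒n-n-n-L-L⇒n-n-n-n-L⇒n-n-n-n-n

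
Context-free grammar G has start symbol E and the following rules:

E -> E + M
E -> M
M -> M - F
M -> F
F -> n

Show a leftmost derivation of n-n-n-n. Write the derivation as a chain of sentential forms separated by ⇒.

E ⇒ M   [E -> M]
M ⇒ M-F   [M -> M - F]
M-F ⇒ M-F-F   [M -> M - F]
M-F-F ⇒ M-F-F-F   [M -> M - F]
M-F-F-F ⇒ F-F-F-F   [M -> F]
F-F-F-F ⇒ n-F-F-F   [F -> n]
n-F-F-F ⇒ n-n-F-F   [F -> n]
n-n-F-F ⇒ n-n-n-F   [F -> n]
n-n-n-F ⇒ n-n-n-n   [F -> n]

E⇒M⇒M-F⇒M-F-F⇒M-F-F-F⇒F-F-F-F⇒n-F-F-F⇒n-n-F-F⇒n-n-n-F⇒n-n-n-n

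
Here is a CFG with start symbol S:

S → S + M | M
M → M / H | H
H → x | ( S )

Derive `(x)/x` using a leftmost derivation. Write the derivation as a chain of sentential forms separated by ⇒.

S ⇒ M   [S → M]
M ⇒ M/H   [M → M / H]
M/H ⇒ H/H   [M → H]
H/H ⇒ (S)/H   [H → ( S )]
(S)/H ⇒ (M)/H   [S → M]
(M)/H ⇒ (H)/H   [M → H]
(H)/H ⇒ (x)/H   [H → x]
(x)/H ⇒ (x)/x   [H → x]

S ⇒ M ⇒ M/H ⇒ H/H ⇒ (S)/H ⇒ (M)/H ⇒ (H)/H ⇒ (x)/H ⇒ (x)/x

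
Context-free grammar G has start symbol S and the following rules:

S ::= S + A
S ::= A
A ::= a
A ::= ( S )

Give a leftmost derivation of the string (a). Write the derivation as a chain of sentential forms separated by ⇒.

S ⇒ A ⇒ (S) ⇒ (A) ⇒ (a)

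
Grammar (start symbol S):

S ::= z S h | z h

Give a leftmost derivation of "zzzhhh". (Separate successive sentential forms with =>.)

S => zSh   [S ::= z S h]
zSh => zzShh   [S ::= z S h]
zzShh => zzzhhh   [S ::= z h]

S => zSh => zzShh => zzzhhh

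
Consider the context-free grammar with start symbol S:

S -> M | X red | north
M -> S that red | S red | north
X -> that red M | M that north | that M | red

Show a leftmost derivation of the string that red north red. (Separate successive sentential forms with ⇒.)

S ⇒ X red ⇒ that red M red ⇒ that red north red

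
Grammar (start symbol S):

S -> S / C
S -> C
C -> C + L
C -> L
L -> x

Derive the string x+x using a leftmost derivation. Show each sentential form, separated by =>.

S => C   [S -> C]
C => C+L   [C -> C + L]
C+L => L+L   [C -> L]
L+L => x+L   [L -> x]
x+L => x+x   [L -> x]

S => C => C+L => L+L => x+L => x+x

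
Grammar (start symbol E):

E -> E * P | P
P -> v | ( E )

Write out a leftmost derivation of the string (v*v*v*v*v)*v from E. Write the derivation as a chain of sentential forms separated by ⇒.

E ⇒ E*P   [E -> E * P]
E*P ⇒ P*P   [E -> P]
P*P ⇒ (E)*P   [P -> ( E )]
(E)*P ⇒ (E*P)*P   [E -> E * P]
(E*P)*P ⇒ (E*P*P)*P   [E -> E * P]
(E*P*P)*P ⇒ (E*P*P*P)*P   [E -> E * P]
(E*P*P*P)*P ⇒ (E*P*P*P*P)*P   [E -> E * P]
(E*P*P*P*P)*P ⇒ (P*P*P*P*P)*P   [E -> P]
(P*P*P*P*P)*P ⇒ (v*P*P*P*P)*P   [P -> v]
(v*P*P*P*P)*P ⇒ (v*v*P*P*P)*P   [P -> v]
(v*v*P*P*P)*P ⇒ (v*v*v*P*P)*P   [P -> v]
(v*v*v*P*P)*P ⇒ (v*v*v*v*P)*P   [P -> v]
(v*v*v*v*P)*P ⇒ (v*v*v*v*v)*P   [P -> v]
(v*v*v*v*v)*P ⇒ (v*v*v*v*v)*v   [P -> v]

E⇒E*P⇒P*P⇒(E)*P⇒(E*P)*P⇒(E*P*P)*P⇒(E*P*P*P)*P⇒(E*P*P*P*P)*P⇒(P*P*P*P*P)*P⇒(v*P*P*P*P)*P⇒(v*v*P*P*P)*P⇒(v*v*v*P*P)*P⇒(v*v*v*v*P)*P⇒(v*v*v*v*v)*P⇒(v*v*v*v*v)*v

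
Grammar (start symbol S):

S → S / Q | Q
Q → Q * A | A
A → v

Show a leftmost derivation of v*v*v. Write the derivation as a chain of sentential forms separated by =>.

S=>Q=>Q*A=>Q*A*A=>A*A*A=>v*A*A=>v*v*A=>v*v*v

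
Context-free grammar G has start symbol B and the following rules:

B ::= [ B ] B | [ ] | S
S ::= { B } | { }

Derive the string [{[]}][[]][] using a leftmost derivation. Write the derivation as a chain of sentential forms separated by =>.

B => [B]B   [B ::= [ B ] B]
[B]B => [S]B   [B ::= S]
[S]B => [{B}]B   [S ::= { B }]
[{B}]B => [{[]}]B   [B ::= [ ]]
[{[]}]B => [{[]}][B]B   [B ::= [ B ] B]
[{[]}][B]B => [{[]}][[]]B   [B ::= [ ]]
[{[]}][[]]B => [{[]}][[]][]   [B ::= [ ]]

B => [B]B => [S]B => [{B}]B => [{[]}]B => [{[]}][B]B => [{[]}][[]]B => [{[]}][[]][]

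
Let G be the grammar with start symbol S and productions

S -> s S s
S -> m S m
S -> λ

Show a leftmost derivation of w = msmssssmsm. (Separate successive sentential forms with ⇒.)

S ⇒ mSm   [S -> m S m]
mSm ⇒ msSsm   [S -> s S s]
msSsm ⇒ msmSmsm   [S -> m S m]
msmSmsm ⇒ msmsSsmsm   [S -> s S s]
msmsSsmsm ⇒ msmssSssmsm   [S -> s S s]
msmssSssmsm ⇒ msmssssmsm   [S -> λ]

S ⇒ mSm ⇒ msSsm ⇒ msmSmsm ⇒ msmsSsmsm ⇒ msmssSssmsm ⇒ msmssssmsm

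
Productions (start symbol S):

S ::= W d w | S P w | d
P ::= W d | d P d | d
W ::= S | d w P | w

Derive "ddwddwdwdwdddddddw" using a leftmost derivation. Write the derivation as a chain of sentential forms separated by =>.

S => SPw => SPwPw => dPwPw => dWdwPw => dSdwPw => dWdwdwPw => dSdwdwPw => dWdwdwdwPw => ddwPdwdwdwPw => ddwddwdwdwPw => ddwddwdwdwdPdw => ddwddwdwdwddPddw => ddwddwdwdwdddPdddw => ddwddwdwdwdddddddw

S => SPw   [S ::= S P w]
SPw => SPwPw   [S ::= S P w]
SPwPw => dPwPw   [S ::= d]
dPwPw => dWdwPw   [P ::= W d]
dWdwPw => dSdwPw   [W ::= S]
dSdwPw => dWdwdwPw   [S ::= W d w]
dWdwdwPw => dSdwdwPw   [W ::= S]
dSdwdwPw => dWdwdwdwPw   [S ::= W d w]
dWdwdwdwPw => ddwPdwdwdwPw   [W ::= d w P]
ddwPdwdwdwPw => ddwddwdwdwPw   [P ::= d]
ddwddwdwdwPw => ddwddwdwdwdPdw   [P ::= d P d]
ddwddwdwdwdPdw => ddwddwdwdwddPddw   [P ::= d P d]
ddwddwdwdwddPddw => ddwddwdwdwdddPdddw   [P ::= d P d]
ddwddwdwdwdddPdddw => ddwddwdwdwdddddddw   [P ::= d]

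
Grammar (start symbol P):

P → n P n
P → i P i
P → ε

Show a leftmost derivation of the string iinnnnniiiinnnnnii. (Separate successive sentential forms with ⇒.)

P ⇒ iPi   [P → i P i]
iPi ⇒ iiPii   [P → i P i]
iiPii ⇒ iinPnii   [P → n P n]
iinPnii ⇒ iinnPnnii   [P → n P n]
iinnPnnii ⇒ iinnnPnnnii   [P → n P n]
iinnnPnnnii ⇒ iinnnnPnnnnii   [P → n P n]
iinnnnPnnnnii ⇒ iinnnnnPnnnnnii   [P → n P n]
iinnnnnPnnnnnii ⇒ iinnnnniPinnnnnii   [P → i P i]
iinnnnniPinnnnnii ⇒ iinnnnniiPiinnnnnii   [P → i P i]
iinnnnniiPiinnnnnii ⇒ iinnnnniiiinnnnnii   [P → ε]

P⇒iPi⇒iiPii⇒iinPnii⇒iinnPnnii⇒iinnnPnnnii⇒iinnnnPnnnnii⇒iinnnnnPnnnnnii⇒iinnnnniPinnnnnii⇒iinnnnniiPiinnnnnii⇒iinnnnniiiinnnnnii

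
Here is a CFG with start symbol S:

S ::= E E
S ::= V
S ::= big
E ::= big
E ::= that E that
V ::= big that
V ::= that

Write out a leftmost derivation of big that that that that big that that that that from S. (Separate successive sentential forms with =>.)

S => E E => big E => big that E that => big that that E that that => big that that that E that that that => big that that that that E that that that that => big that that that that big that that that that

S => E E   [S ::= E E]
E E => big E   [E ::= big]
big E => big that E that   [E ::= that E that]
big that E that => big that that E that that   [E ::= that E that]
big that that E that that => big that that that E that that that   [E ::= that E that]
big that that that E that that that => big that that that that E that that that that   [E ::= that E that]
big that that that that E that that that that => big that that that that big that that that that   [E ::= big]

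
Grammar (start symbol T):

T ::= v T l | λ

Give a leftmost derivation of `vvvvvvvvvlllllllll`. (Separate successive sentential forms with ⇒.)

T ⇒ vTl ⇒ vvTll ⇒ vvvTlll ⇒ vvvvTllll ⇒ vvvvvTlllll ⇒ vvvvvvTllllll ⇒ vvvvvvvTlllllll ⇒ vvvvvvvvTllllllll ⇒ vvvvvvvvvTlllllllll ⇒ vvvvvvvvvlllllllll

T ⇒ vTl   [T ::= v T l]
vTl ⇒ vvTll   [T ::= v T l]
vvTll ⇒ vvvTlll   [T ::= v T l]
vvvTlll ⇒ vvvvTllll   [T ::= v T l]
vvvvTllll ⇒ vvvvvTlllll   [T ::= v T l]
vvvvvTlllll ⇒ vvvvvvTllllll   [T ::= v T l]
vvvvvvTllllll ⇒ vvvvvvvTlllllll   [T ::= v T l]
vvvvvvvTlllllll ⇒ vvvvvvvvTllllllll   [T ::= v T l]
vvvvvvvvTllllllll ⇒ vvvvvvvvvTlllllllll   [T ::= v T l]
vvvvvvvvvTlllllllll ⇒ vvvvvvvvvlllllllll   [T ::= λ]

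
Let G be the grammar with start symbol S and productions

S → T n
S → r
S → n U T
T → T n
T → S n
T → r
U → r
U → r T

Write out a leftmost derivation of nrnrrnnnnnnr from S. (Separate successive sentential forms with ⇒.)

S ⇒ nUT   [S → n U T]
nUT ⇒ nrTT   [U → r T]
nrTT ⇒ nrTnT   [T → T n]
nrTnT ⇒ nrTnnT   [T → T n]
nrTnnT ⇒ nrSnnnT   [T → S n]
nrSnnnT ⇒ nrTnnnnT   [S → T n]
nrTnnnnT ⇒ nrSnnnnnT   [T → S n]
nrSnnnnnT ⇒ nrnUTnnnnnT   [S → n U T]
nrnUTnnnnnT ⇒ nrnrTnnnnnT   [U → r]
nrnrTnnnnnT ⇒ nrnrSnnnnnnT   [T → S n]
nrnrSnnnnnnT ⇒ nrnrrnnnnnnT   [S → r]
nrnrrnnnnnnT ⇒ nrnrrnnnnnnr   [T → r]

S⇒nUT⇒nrTT⇒nrTnT⇒nrTnnT⇒nrSnnnT⇒nrTnnnnT⇒nrSnnnnnT⇒nrnUTnnnnnT⇒nrnrTnnnnnT⇒nrnrSnnnnnnT⇒nrnrrnnnnnnT⇒nrnrrnnnnnnr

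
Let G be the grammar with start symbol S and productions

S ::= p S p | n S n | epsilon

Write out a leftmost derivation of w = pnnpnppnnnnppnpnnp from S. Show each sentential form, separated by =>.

S => pSp   [S ::= p S p]
pSp => pnSnp   [S ::= n S n]
pnSnp => pnnSnnp   [S ::= n S n]
pnnSnnp => pnnpSpnnp   [S ::= p S p]
pnnpSpnnp => pnnpnSnpnnp   [S ::= n S n]
pnnpnSnpnnp => pnnpnpSpnpnnp   [S ::= p S p]
pnnpnpSpnpnnp => pnnpnppSppnpnnp   [S ::= p S p]
pnnpnppSppnpnnp => pnnpnppnSnppnpnnp   [S ::= n S n]
pnnpnppnSnppnpnnp => pnnpnppnnSnnppnpnnp   [S ::= n S n]
pnnpnppnnSnnppnpnnp => pnnpnppnnnnppnpnnp   [S ::= epsilon]

S=>pSp=>pnSnp=>pnnSnnp=>pnnpSpnnp=>pnnpnSnpnnp=>pnnpnpSpnpnnp=>pnnpnppSppnpnnp=>pnnpnppnSnppnpnnp=>pnnpnppnnSnnppnpnnp=>pnnpnppnnnnppnpnnp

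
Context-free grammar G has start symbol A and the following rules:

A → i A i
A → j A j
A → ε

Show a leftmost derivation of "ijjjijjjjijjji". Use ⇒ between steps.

A ⇒ iAi ⇒ ijAji ⇒ ijjAjji ⇒ ijjjAjjji ⇒ ijjjiAijjji ⇒ ijjjijAjijjji ⇒ ijjjijjAjjijjji ⇒ ijjjijjjjijjji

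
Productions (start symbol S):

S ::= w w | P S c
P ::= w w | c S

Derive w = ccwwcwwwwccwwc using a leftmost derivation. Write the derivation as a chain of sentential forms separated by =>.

S => PSc   [S ::= P S c]
PSc => cSSc   [P ::= c S]
cSSc => cPScSc   [S ::= P S c]
cPScSc => ccSScSc   [P ::= c S]
ccSScSc => ccwwScSc   [S ::= w w]
ccwwScSc => ccwwPSccSc   [S ::= P S c]
ccwwPSccSc => ccwwcSSccSc   [P ::= c S]
ccwwcSSccSc => ccwwcwwSccSc   [S ::= w w]
ccwwcwwSccSc => ccwwcwwwwccSc   [S ::= w w]
ccwwcwwwwccSc => ccwwcwwwwccwwc   [S ::= w w]

S=>PSc=>cSSc=>cPScSc=>ccSScSc=>ccwwScSc=>ccwwPSccSc=>ccwwcSSccSc=>ccwwcwwSccSc=>ccwwcwwwwccSc=>ccwwcwwwwccwwc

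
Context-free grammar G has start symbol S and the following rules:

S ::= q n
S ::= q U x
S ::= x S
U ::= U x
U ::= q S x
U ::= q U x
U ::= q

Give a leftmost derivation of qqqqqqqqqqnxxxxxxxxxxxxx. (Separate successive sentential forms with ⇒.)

S ⇒ qUx   [S ::= q U x]
qUx ⇒ qUxx   [U ::= U x]
qUxx ⇒ qqSxxx   [U ::= q S x]
qqSxxx ⇒ qqqUxxxx   [S ::= q U x]
qqqUxxxx ⇒ qqqqUxxxxx   [U ::= q U x]
qqqqUxxxxx ⇒ qqqqqUxxxxxx   [U ::= q U x]
qqqqqUxxxxxx ⇒ qqqqqUxxxxxxx   [U ::= U x]
qqqqqUxxxxxxx ⇒ qqqqqqSxxxxxxxx   [U ::= q S x]
qqqqqqSxxxxxxxx ⇒ qqqqqqqUxxxxxxxxx   [S ::= q U x]
qqqqqqqUxxxxxxxxx ⇒ qqqqqqqUxxxxxxxxxx   [U ::= U x]
qqqqqqqUxxxxxxxxxx ⇒ qqqqqqqUxxxxxxxxxxx   [U ::= U x]
qqqqqqqUxxxxxxxxxxx ⇒ qqqqqqqqUxxxxxxxxxxxx   [U ::= q U x]
qqqqqqqqUxxxxxxxxxxxx ⇒ qqqqqqqqqSxxxxxxxxxxxxx   [U ::= q S x]
qqqqqqqqqSxxxxxxxxxxxxx ⇒ qqqqqqqqqqnxxxxxxxxxxxxx   [S ::= q n]

S⇒qUx⇒qUxx⇒qqSxxx⇒qqqUxxxx⇒qqqqUxxxxx⇒qqqqqUxxxxxx⇒qqqqqUxxxxxxx⇒qqqqqqSxxxxxxxx⇒qqqqqqqUxxxxxxxxx⇒qqqqqqqUxxxxxxxxxx⇒qqqqqqqUxxxxxxxxxxx⇒qqqqqqqqUxxxxxxxxxxxx⇒qqqqqqqqqSxxxxxxxxxxxxx⇒qqqqqqqqqqnxxxxxxxxxxxxx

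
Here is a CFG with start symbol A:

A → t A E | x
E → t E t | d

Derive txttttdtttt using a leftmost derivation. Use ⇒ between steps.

A ⇒ tAE   [A → t A E]
tAE ⇒ txE   [A → x]
txE ⇒ txtEt   [E → t E t]
txtEt ⇒ txttEtt   [E → t E t]
txttEtt ⇒ txtttEttt   [E → t E t]
txtttEttt ⇒ txttttEtttt   [E → t E t]
txttttEtttt ⇒ txttttdtttt   [E → d]

A⇒tAE⇒txE⇒txtEt⇒txttEtt⇒txtttEttt⇒txttttEtttt⇒txttttdtttt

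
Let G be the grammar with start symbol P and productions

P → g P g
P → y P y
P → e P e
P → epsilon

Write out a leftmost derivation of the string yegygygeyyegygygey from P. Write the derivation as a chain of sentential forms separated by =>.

P => yPy   [P → y P y]
yPy => yePey   [P → e P e]
yePey => yegPgey   [P → g P g]
yegPgey => yegyPygey   [P → y P y]
yegyPygey => yegygPgygey   [P → g P g]
yegygPgygey => yegygyPygygey   [P → y P y]
yegygyPygygey => yegygygPgygygey   [P → g P g]
yegygygPgygygey => yegygygePegygygey   [P → e P e]
yegygygePegygygey => yegygygeyPyegygygey   [P → y P y]
yegygygeyPyegygygey => yegygygeyyegygygey   [P → epsilon]

P => yPy => yePey => yegPgey => yegyPygey => yegygPgygey => yegygyPygygey => yegygygPgygygey => yegygygePegygygey => yegygygeyPyegygygey => yegygygeyyegygygey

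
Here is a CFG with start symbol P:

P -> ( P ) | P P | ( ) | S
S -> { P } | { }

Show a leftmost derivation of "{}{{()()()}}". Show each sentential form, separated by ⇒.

P ⇒ PP   [P -> P P]
PP ⇒ SP   [P -> S]
SP ⇒ {}P   [S -> { }]
{}P ⇒ {}S   [P -> S]
{}S ⇒ {}{P}   [S -> { P }]
{}{P} ⇒ {}{S}   [P -> S]
{}{S} ⇒ {}{{P}}   [S -> { P }]
{}{{P}} ⇒ {}{{PP}}   [P -> P P]
{}{{PP}} ⇒ {}{{PPP}}   [P -> P P]
{}{{PPP}} ⇒ {}{{()PP}}   [P -> ( )]
{}{{()PP}} ⇒ {}{{()()P}}   [P -> ( )]
{}{{()()P}} ⇒ {}{{()()()}}   [P -> ( )]

P⇒PP⇒SP⇒{}P⇒{}S⇒{}{P}⇒{}{S}⇒{}{{P}}⇒{}{{PP}}⇒{}{{PPP}}⇒{}{{()PP}}⇒{}{{()()P}}⇒{}{{()()()}}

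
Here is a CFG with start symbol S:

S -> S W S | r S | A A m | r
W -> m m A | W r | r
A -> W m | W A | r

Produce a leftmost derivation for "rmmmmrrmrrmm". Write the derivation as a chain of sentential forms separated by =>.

S => AAm => rAm => rWAm => rWrAm => rmmArAm => rmmWmrAm => rmmWrmrAm => rmmmmArmrAm => rmmmmrrmrAm => rmmmmrrmrWmm => rmmmmrrmrrmm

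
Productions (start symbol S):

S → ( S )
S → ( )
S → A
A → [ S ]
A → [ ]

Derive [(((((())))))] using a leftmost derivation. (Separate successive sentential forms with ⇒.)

S ⇒ A ⇒ [S] ⇒ [(S)] ⇒ [((S))] ⇒ [(((S)))] ⇒ [((((S))))] ⇒ [(((((S)))))] ⇒ [(((((())))))]

S ⇒ A   [S → A]
A ⇒ [S]   [A → [ S ]]
[S] ⇒ [(S)]   [S → ( S )]
[(S)] ⇒ [((S))]   [S → ( S )]
[((S))] ⇒ [(((S)))]   [S → ( S )]
[(((S)))] ⇒ [((((S))))]   [S → ( S )]
[((((S))))] ⇒ [(((((S)))))]   [S → ( S )]
[(((((S)))))] ⇒ [(((((())))))]   [S → ( )]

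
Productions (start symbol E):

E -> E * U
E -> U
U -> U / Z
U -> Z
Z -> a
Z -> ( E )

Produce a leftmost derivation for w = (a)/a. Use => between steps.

E => U   [E -> U]
U => U/Z   [U -> U / Z]
U/Z => Z/Z   [U -> Z]
Z/Z => (E)/Z   [Z -> ( E )]
(E)/Z => (U)/Z   [E -> U]
(U)/Z => (Z)/Z   [U -> Z]
(Z)/Z => (a)/Z   [Z -> a]
(a)/Z => (a)/a   [Z -> a]

E => U => U/Z => Z/Z => (E)/Z => (U)/Z => (Z)/Z => (a)/Z => (a)/a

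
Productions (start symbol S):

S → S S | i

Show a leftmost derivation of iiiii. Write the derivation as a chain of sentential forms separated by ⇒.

S ⇒ SS   [S → S S]
SS ⇒ iS   [S → i]
iS ⇒ iSS   [S → S S]
iSS ⇒ iiS   [S → i]
iiS ⇒ iiSS   [S → S S]
iiSS ⇒ iiSSS   [S → S S]
iiSSS ⇒ iiiSS   [S → i]
iiiSS ⇒ iiiiS   [S → i]
iiiiS ⇒ iiiii   [S → i]

S⇒SS⇒iS⇒iSS⇒iiS⇒iiSS⇒iiSSS⇒iiiSS⇒iiiiS⇒iiiii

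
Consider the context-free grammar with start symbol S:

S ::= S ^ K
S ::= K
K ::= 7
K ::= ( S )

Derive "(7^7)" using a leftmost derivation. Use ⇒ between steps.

S ⇒ K ⇒ (S) ⇒ (S^K) ⇒ (K^K) ⇒ (7^K) ⇒ (7^7)

S ⇒ K   [S ::= K]
K ⇒ (S)   [K ::= ( S )]
(S) ⇒ (S^K)   [S ::= S ^ K]
(S^K) ⇒ (K^K)   [S ::= K]
(K^K) ⇒ (7^K)   [K ::= 7]
(7^K) ⇒ (7^7)   [K ::= 7]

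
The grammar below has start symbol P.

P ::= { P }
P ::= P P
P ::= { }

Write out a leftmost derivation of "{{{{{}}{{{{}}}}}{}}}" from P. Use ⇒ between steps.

P ⇒ {P}   [P ::= { P }]
{P} ⇒ {{P}}   [P ::= { P }]
{{P}} ⇒ {{PP}}   [P ::= P P]
{{PP}} ⇒ {{{P}P}}   [P ::= { P }]
{{{P}P}} ⇒ {{{PP}P}}   [P ::= P P]
{{{PP}P}} ⇒ {{{{P}P}P}}   [P ::= { P }]
{{{{P}P}P}} ⇒ {{{{{}}P}P}}   [P ::= { }]
{{{{{}}P}P}} ⇒ {{{{{}}{P}}P}}   [P ::= { P }]
{{{{{}}{P}}P}} ⇒ {{{{{}}{{P}}}P}}   [P ::= { P }]
{{{{{}}{{P}}}P}} ⇒ {{{{{}}{{{P}}}}P}}   [P ::= { P }]
{{{{{}}{{{P}}}}P}} ⇒ {{{{{}}{{{{}}}}}P}}   [P ::= { }]
{{{{{}}{{{{}}}}}P}} ⇒ {{{{{}}{{{{}}}}}{}}}   [P ::= { }]

P ⇒ {P} ⇒ {{P}} ⇒ {{PP}} ⇒ {{{P}P}} ⇒ {{{PP}P}} ⇒ {{{{P}P}P}} ⇒ {{{{{}}P}P}} ⇒ {{{{{}}{P}}P}} ⇒ {{{{{}}{{P}}}P}} ⇒ {{{{{}}{{{P}}}}P}} ⇒ {{{{{}}{{{{}}}}}P}} ⇒ {{{{{}}{{{{}}}}}{}}}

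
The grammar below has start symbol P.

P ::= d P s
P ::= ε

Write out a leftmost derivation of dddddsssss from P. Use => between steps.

P=>dPs=>ddPss=>dddPsss=>ddddPssss=>dddddPsssss=>dddddsssss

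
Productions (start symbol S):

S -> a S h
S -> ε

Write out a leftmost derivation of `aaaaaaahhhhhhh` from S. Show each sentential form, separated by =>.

S => aSh => aaShh => aaaShhh => aaaaShhhh => aaaaaShhhhh => aaaaaaShhhhhh => aaaaaaaShhhhhhh => aaaaaaahhhhhhh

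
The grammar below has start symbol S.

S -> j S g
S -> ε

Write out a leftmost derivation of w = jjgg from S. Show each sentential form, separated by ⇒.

S ⇒ jSg ⇒ jjSgg ⇒ jjgg

S ⇒ jSg   [S -> j S g]
jSg ⇒ jjSgg   [S -> j S g]
jjSgg ⇒ jjgg   [S -> ε]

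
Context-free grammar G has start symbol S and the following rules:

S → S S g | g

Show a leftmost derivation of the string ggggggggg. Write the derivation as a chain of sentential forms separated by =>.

S => SSg => SSgSg => SSgSgSg => SSgSgSgSg => gSgSgSgSg => gggSgSgSg => gggggSgSg => gggggggSg => ggggggggg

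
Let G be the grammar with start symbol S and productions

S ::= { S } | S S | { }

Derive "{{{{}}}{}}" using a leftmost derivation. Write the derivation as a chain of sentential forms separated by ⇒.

S ⇒ {S} ⇒ {SS} ⇒ {{S}S} ⇒ {{{S}}S} ⇒ {{{{}}}S} ⇒ {{{{}}}{}}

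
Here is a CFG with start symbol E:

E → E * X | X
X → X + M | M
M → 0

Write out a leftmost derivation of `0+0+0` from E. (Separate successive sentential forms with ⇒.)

E ⇒ X ⇒ X+M ⇒ X+M+M ⇒ M+M+M ⇒ 0+M+M ⇒ 0+0+M ⇒ 0+0+0

E ⇒ X   [E → X]
X ⇒ X+M   [X → X + M]
X+M ⇒ X+M+M   [X → X + M]
X+M+M ⇒ M+M+M   [X → M]
M+M+M ⇒ 0+M+M   [M → 0]
0+M+M ⇒ 0+0+M   [M → 0]
0+0+M ⇒ 0+0+0   [M → 0]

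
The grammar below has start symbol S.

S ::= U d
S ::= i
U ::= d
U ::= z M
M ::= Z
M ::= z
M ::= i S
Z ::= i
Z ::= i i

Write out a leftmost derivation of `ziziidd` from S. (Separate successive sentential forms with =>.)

S=>Ud=>zMd=>ziSd=>ziUdd=>zizMdd=>zizZdd=>ziziidd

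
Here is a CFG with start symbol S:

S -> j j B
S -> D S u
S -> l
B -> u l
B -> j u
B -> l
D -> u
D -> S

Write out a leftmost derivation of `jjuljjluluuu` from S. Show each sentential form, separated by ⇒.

S ⇒ DSu   [S -> D S u]
DSu ⇒ SSu   [D -> S]
SSu ⇒ jjBSu   [S -> j j B]
jjBSu ⇒ jjulSu   [B -> u l]
jjulSu ⇒ jjulDSuu   [S -> D S u]
jjulDSuu ⇒ jjulSSuu   [D -> S]
jjulSSuu ⇒ jjuljjBSuu   [S -> j j B]
jjuljjBSuu ⇒ jjuljjlSuu   [B -> l]
jjuljjlSuu ⇒ jjuljjlDSuuu   [S -> D S u]
jjuljjlDSuuu ⇒ jjuljjluSuuu   [D -> u]
jjuljjluSuuu ⇒ jjuljjluluuu   [S -> l]

S ⇒ DSu ⇒ SSu ⇒ jjBSu ⇒ jjulSu ⇒ jjulDSuu ⇒ jjulSSuu ⇒ jjuljjBSuu ⇒ jjuljjlSuu ⇒ jjuljjlDSuuu ⇒ jjuljjluSuuu ⇒ jjuljjluluuu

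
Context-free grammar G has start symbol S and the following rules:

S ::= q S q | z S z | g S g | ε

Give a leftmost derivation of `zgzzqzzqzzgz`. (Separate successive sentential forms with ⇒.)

S⇒zSz⇒zgSgz⇒zgzSzgz⇒zgzzSzzgz⇒zgzzqSqzzgz⇒zgzzqzSzqzzgz⇒zgzzqzzqzzgz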